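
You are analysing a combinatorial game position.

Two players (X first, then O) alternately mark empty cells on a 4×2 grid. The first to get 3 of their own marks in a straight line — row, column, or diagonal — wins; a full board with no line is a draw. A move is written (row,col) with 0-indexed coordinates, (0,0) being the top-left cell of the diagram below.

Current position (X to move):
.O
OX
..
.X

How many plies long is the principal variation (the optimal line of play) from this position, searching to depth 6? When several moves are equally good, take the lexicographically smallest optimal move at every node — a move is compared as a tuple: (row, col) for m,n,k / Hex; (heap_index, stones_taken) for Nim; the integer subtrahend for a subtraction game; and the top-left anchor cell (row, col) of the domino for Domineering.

PV length from [.O/OX/../.X]: 1 ply

p1 X@[.O/OX/../.X]: (0,0)[XO/OX/../.X]+0 (2,0)[.O/OX/X./.X]+0 (2,1)[.O/OX/.X/.X]+1* (3,0)[.O/OX/../XX]+0
p2 O@[.O/OX/.X/.X] terminal -1; root [.O/OX/../.X] d6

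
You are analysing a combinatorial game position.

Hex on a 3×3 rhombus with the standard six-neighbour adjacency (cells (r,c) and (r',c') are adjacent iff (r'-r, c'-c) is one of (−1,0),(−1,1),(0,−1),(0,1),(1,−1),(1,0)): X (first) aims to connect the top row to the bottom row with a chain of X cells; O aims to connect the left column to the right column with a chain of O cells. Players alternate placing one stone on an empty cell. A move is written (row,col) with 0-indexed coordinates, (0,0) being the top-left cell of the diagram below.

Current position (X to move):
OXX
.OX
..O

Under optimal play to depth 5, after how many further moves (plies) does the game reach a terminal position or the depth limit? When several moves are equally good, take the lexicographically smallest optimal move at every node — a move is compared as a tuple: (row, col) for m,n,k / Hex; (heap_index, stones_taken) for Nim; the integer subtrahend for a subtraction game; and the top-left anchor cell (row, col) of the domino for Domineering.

PV length from [OXX/.OX/..O]: 3 plies

[OXX/.OX/..O] X move#1: (1,0):+1/OXX/XOX/..O*, (2,0):+1/OXX/.OX/X.O, (2,1):+1/OXX/.OX/.XO
[OXX/XOX/..O] O move#2: (2,0):-1/OXX/XOX/O.O*, (2,1):-1/OXX/XOX/.OO
[OXX/XOX/O.O] X move#3: (2,1):+1/OXX/XOX/OXO*
[OXX/XOX/OXO] end (terminal -1, O#4); searched OXX/.OX/..O to 5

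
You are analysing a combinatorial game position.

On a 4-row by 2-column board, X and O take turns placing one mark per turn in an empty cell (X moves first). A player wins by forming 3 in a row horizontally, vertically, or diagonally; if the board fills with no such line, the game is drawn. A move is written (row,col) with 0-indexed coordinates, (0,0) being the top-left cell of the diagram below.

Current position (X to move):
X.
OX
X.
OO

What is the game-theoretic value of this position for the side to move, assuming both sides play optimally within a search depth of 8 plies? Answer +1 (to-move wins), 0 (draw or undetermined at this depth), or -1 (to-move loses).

value(X./OX/X./OO, X) = 0

[X./OX/X./OO] X move#1: (0,1):+0/XX/OX/X./OO*, (2,1):+0/X./OX/XX/OO
[XX/OX/X./OO] O move#2: (2,1):+0/XX/OX/XO/OO*
[XX/OX/XO/OO] end (terminal +0, X#3); searched X./OX/X./OO to 8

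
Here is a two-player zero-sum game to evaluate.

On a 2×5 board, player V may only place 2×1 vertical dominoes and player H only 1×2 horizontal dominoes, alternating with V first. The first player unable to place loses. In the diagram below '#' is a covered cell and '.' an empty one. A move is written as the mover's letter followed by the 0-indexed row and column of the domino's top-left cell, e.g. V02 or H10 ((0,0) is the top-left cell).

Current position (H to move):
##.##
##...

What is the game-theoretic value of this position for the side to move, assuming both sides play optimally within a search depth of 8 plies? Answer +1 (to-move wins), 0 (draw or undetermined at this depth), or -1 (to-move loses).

value(##.##/##..., H) = +1

p1 H@[##.##/##...]: H12[##.##/####.]+1* H13[##.##/##.##]-1
p2 V@[##.##/####.] terminal -1; root [##.##/##...] d8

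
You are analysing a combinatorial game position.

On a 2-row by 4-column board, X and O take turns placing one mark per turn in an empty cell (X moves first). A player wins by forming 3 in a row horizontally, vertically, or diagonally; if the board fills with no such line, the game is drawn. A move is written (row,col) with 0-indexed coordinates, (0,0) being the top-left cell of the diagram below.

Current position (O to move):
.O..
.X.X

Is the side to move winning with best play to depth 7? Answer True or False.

O winning at [.O../.X.X]: False

p1 O@[.O../.X.X]: (0,0)[OO../.X.X]-1 (0,2)[.OO./.X.X]-1 (0,3)[.O.O/.X.X]-1 (1,0)[.O../OX.X]-1 (1,2)[.O../.XOX]+0*
p2 X@[.O../.XOX]: (0,0)[XO../.XOX]+0* (0,2)[.OX./.XOX]+0 (0,3)[.O.X/.XOX]+0 (1,0)[.O../XXOX]-1
p3 O@[XO../.XOX]: (0,2)[XOO./.XOX]+0* (0,3)[XO.O/.XOX]+0 (1,0)[XO../OXOX]+0
p4 X@[XOO./.XOX]: (0,3)[XOOX/.XOX]+0* (1,0)[XOO./XXOX]-1
p5 O@[XOOX/.XOX]: (1,0)[XOOX/OXOX]+0*
p6 X@[XOOX/OXOX] terminal +0; root [.O../.X.X] d7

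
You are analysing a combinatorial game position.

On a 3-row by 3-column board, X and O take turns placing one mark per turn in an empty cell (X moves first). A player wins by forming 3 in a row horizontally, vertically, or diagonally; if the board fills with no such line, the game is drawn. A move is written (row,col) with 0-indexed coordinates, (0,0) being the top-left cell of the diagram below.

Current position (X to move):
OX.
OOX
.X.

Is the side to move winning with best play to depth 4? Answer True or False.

ply 1, X at OX./OOX/.X. | (0,2)=-1→OXX/OOX/.X.*; (2,0)=-1→OX./OOX/XX.; (2,2)=-1→OX./OOX/.XX
ply 2, O at OXX/OOX/.X. | (2,0)=+1→OXX/OOX/OX.*; (2,2)=+1→OXX/OOX/.XO
ply 3: OXX/OOX/OX. is terminal -1 (X); from OX./OOX/.X. depth 4

X winning at [OX./OOX/.X.]: False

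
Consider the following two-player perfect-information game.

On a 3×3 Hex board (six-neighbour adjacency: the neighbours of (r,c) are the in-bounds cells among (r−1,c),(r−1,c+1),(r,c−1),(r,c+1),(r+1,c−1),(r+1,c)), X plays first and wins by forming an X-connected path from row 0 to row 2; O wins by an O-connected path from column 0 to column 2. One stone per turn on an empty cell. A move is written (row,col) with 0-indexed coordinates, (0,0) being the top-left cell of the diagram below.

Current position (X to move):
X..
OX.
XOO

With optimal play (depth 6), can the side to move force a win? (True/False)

p1 X@[X../OX./XOO]: (0,1)[XX./OX./XOO]+1* (0,2)[X.X/OX./XOO]+1 (1,2)[X../OXX/XOO]+1
p2 O@[XX./OX./XOO] terminal -1; root [X../OX./XOO] d6

X winning at [X../OX./XOO]: True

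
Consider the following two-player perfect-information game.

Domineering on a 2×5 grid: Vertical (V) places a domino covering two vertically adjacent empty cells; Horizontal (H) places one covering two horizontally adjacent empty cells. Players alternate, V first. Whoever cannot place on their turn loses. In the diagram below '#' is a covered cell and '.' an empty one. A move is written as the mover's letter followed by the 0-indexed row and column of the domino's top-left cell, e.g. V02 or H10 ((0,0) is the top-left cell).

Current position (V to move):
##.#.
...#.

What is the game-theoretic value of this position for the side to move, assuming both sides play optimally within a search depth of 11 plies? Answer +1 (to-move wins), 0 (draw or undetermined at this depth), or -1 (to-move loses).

p1 V@[##.#./...#.]: V02[####./..##.]+1* V04[##.##/...##]-1
p2 H@[####./..##.]: H10[####./####.]-1*
p3 V@[####./####.]: V04[#####/#####]+1*
p4 H@[#####/#####] terminal -1; root [##.#./...#.] d11

value(##.#./...#., V) = +1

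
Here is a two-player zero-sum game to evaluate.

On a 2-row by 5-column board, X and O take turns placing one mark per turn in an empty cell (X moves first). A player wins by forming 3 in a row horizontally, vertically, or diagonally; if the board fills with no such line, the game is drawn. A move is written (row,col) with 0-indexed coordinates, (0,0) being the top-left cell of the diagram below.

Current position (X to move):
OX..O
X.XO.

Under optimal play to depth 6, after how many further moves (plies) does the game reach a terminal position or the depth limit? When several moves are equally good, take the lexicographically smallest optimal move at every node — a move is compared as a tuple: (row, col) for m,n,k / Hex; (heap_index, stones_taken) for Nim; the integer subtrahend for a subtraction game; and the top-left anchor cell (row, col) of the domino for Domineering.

p1 X@[OX..O/X.XO.]: (0,2)[OXX.O/X.XO.]+1* (0,3)[OX.XO/X.XO.]+1 (1,1)[OX..O/XXXO.]+1 (1,4)[OX..O/X.XOX]+0
p2 O@[OXX.O/X.XO.]: (0,3)[OXXOO/X.XO.]-1* (1,1)[OXX.O/XOXO.]-1 (1,4)[OXX.O/X.XOO]-1
p3 X@[OXXOO/X.XO.]: (1,1)[OXXOO/XXXO.]+1* (1,4)[OXXOO/X.XOX]+0
p4 O@[OXXOO/XXXO.] terminal -1; root [OX..O/X.XO.] d6

PV length from [OX..O/X.XO.]: 3 plies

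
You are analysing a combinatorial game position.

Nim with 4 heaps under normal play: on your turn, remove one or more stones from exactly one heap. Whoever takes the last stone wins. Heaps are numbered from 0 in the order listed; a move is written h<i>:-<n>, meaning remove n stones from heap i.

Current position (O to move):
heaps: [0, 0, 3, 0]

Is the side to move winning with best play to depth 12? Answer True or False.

O winning at [(0,0,3,0)]: True

ply 1, O at (0,0,3,0) | h2:-1=-1→(0,0,2,0); h2:-2=-1→(0,0,1,0); h2:-3=+1→(0,0,0,0)*
ply 2: (0,0,0,0) is terminal -1 (X); from (0,0,3,0) depth 12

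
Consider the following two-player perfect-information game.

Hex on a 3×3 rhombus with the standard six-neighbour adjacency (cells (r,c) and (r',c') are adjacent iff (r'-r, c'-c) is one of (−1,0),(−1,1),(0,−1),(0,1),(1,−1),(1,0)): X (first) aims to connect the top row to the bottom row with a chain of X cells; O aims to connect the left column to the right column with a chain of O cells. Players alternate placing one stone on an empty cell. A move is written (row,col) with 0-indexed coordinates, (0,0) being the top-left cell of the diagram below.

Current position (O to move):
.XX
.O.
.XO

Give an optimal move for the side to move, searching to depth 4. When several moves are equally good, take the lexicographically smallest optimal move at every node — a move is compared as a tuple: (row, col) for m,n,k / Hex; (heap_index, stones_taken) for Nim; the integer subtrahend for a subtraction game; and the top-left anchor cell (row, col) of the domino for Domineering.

O's best at [.XX/.O./.XO]: (1,2)

ply 1, O at .XX/.O./.XO | (0,0)=-1→OXX/.O./.XO; (1,0)=-1→.XX/OO./.XO; (1,2)=+1→.XX/.OO/.XO*; (2,0)=-1→.XX/.O./OXO
ply 2, X at .XX/.OO/.XO | (0,0)=-1→XXX/.OO/.XO*; (1,0)=-1→.XX/XOO/.XO; (2,0)=-1→.XX/.OO/XXO
ply 3, O at XXX/.OO/.XO | (1,0)=+1→XXX/OOO/.XO*; (2,0)=+1→XXX/.OO/OXO
ply 4: XXX/OOO/.XO is terminal -1 (X); from .XX/.O./.XO depth 4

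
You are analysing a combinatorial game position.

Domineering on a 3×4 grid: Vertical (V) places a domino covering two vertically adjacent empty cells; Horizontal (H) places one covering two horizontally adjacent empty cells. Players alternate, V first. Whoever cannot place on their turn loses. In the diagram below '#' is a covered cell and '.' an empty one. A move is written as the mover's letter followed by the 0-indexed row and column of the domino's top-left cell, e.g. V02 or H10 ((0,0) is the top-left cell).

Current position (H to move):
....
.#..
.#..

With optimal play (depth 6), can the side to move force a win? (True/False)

H winning at [..../.#../.#..]: True

ply 1, H at ..../.#../.#.. | H00=-1→##../.#../.#..; H01=-1→.##./.#../.#..; H02=-1→..##/.#../.#..; H12=+1→..../.###/.#..*; H22=-1→..../.#../.###
ply 2, V at ..../.###/.#.. | V00=-1→#.../####/.#..*; V10=-1→..../####/##..
ply 3, H at #.../####/.#.. | H01=+1→###./####/.#..*; H02=+1→#.##/####/.#..; H22=+1→#.../####/.###
ply 4: ###./####/.#.. is terminal -1 (V); from ..../.#../.#.. depth 6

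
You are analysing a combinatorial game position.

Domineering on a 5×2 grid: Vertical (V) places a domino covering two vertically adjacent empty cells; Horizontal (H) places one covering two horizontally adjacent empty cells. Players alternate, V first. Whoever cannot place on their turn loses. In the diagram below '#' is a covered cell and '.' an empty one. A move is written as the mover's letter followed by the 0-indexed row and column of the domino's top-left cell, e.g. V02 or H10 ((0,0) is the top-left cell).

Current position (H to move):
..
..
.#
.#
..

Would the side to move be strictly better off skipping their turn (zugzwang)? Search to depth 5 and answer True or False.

ply 1, H at ../../.#/.#/.. | H00=+1→##/../.#/.#/..*; H10=+1→../##/.#/.#/..; H40=-1→../../.#/.#/##
ply 2, V at ##/../.#/.#/.. | V10=-1→##/#./##/.#/..*; V20=-1→##/../##/##/..; V30=-1→##/../.#/##/#.
ply 3, H at ##/#./##/.#/.. | H40=+1→##/#./##/.#/##*
ply 4: ##/#./##/.#/## is terminal -1 (V); from ../../.#/.#/.. depth 5
if H skipped the turn, V would face:
~ ply 1, V at ../../.#/.#/.. | V00=+1→#./#./.#/.#/..*; V01=+1→.#/.#/.#/.#/..; V10=+1→../#./##/.#/..; V20=-1→../../##/##/..; V30=-1→../../.#/##/#.
~ ply 2, H at #./#./.#/.#/.. | H40=-1→#./#./.#/.#/##*
~ ply 3, V at #./#./.#/.#/## | V01=+1→##/##/.#/.#/##*; V20=+1→#./#./##/##/##
~ ply 4: ##/##/.#/.#/## is terminal -1 (H); from ../../.#/.#/.. depth 5
compare (H): move=+1 vs pass=-1

zugzwang(../../.#/.#/.., H) = False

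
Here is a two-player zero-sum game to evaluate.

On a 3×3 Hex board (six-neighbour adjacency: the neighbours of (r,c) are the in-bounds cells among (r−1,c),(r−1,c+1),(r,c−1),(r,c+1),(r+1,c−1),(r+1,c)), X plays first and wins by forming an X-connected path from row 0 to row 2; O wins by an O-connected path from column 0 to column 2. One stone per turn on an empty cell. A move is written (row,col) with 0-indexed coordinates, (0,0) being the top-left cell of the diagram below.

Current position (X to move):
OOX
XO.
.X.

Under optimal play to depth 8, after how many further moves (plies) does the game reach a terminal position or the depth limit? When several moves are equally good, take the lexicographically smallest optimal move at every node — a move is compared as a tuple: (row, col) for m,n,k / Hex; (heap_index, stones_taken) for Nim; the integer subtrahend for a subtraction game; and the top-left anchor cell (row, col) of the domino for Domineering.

ply 1, X at OOX/XO./.X. | (1,2)=+1→OOX/XOX/.X.*; (2,0)=-1→OOX/XO./XX.; (2,2)=-1→OOX/XO./.XX
ply 2: OOX/XOX/.X. is terminal -1 (O); from OOX/XO./.X. depth 8

PV length from [OOX/XO./.X.]: 1 ply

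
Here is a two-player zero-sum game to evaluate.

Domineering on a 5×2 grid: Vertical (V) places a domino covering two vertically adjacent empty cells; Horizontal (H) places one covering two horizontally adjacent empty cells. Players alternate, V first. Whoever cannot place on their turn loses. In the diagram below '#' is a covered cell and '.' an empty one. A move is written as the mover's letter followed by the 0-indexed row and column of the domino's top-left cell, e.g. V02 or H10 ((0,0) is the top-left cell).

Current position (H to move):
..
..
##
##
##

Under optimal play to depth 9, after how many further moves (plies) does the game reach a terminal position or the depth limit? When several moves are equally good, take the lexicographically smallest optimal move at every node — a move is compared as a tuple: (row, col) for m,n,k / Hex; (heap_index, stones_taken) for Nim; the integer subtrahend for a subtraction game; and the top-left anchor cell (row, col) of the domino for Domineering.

[../../##/##/##] H move#1: H00:+1/##/../##/##/##*, H10:+1/../##/##/##/##
[##/../##/##/##] end (terminal -1, V#2); searched ../../##/##/## to 9

PV length from [../../##/##/##]: 1 ply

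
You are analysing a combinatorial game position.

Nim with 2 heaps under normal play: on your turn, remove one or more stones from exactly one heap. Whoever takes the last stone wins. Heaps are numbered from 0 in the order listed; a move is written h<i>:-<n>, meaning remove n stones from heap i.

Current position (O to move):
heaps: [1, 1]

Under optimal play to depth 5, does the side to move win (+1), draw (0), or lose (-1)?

value((1,1), O) = -1

[(1,1)] O move#1: h0:-1:-1/(0,1)*, h1:-1:-1/(1,0)
[(0,1)] X move#2: h1:-1:+1/(0,0)*
[(0,0)] end (terminal -1, O#3); searched (1,1) to 5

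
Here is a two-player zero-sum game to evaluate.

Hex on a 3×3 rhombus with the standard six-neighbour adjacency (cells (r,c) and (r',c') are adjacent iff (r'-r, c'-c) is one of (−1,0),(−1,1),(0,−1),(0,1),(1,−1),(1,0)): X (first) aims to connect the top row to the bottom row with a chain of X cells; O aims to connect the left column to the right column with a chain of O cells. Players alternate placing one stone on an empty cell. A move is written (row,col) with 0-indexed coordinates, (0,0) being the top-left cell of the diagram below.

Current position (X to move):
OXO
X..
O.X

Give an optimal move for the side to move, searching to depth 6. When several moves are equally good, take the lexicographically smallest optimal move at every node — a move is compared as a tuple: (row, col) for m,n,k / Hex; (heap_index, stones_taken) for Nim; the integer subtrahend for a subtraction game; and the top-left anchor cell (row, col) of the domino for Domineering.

p1 X@[OXO/X../O.X]: (1,1)[OXO/XX./O.X]+1* (1,2)[OXO/X.X/O.X]-1 (2,1)[OXO/X../OXX]-1
p2 O@[OXO/XX./O.X]: (1,2)[OXO/XXO/O.X]-1* (2,1)[OXO/XX./OOX]-1
p3 X@[OXO/XXO/O.X]: (2,1)[OXO/XXO/OXX]+1*
p4 O@[OXO/XXO/OXX] terminal -1; root [OXO/X../O.X] d6

X's best at [OXO/X../O.X]: (1,1)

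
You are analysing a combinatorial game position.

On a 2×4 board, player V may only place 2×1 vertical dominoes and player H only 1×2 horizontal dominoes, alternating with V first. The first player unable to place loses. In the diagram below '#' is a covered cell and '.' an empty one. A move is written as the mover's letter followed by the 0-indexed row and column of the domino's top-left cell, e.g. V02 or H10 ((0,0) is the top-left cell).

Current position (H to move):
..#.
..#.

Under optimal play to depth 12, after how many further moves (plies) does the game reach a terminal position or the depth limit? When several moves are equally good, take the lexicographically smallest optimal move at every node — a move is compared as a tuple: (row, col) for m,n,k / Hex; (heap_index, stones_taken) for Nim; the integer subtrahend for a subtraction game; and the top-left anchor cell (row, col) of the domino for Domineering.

[..#./..#.] H move#1: H00:+1/###./..#.*, H10:+1/..#./###.
[###./..#.] V move#2: V03:-1/####/..##*
[####/..##] H move#3: H10:+1/####/####*
[####/####] end (terminal -1, V#4); searched ..#./..#. to 12

PV length from [..#./..#.]: 3 plies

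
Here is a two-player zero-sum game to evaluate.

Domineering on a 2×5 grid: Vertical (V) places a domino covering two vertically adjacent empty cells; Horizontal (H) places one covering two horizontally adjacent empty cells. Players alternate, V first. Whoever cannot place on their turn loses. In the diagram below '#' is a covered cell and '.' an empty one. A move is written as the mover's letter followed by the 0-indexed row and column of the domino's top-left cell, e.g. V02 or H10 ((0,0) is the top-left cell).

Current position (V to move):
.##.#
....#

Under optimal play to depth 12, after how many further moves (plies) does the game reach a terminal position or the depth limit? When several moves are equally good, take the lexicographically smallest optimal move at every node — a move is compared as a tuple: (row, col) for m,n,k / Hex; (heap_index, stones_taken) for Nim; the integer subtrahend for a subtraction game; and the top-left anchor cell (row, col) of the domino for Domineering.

ply 1, V at .##.#/....# | V00=-1→###.#/#...#*; V03=-1→.####/...##
ply 2, H at ###.#/#...# | H11=-1→###.#/###.#; H12=+1→###.#/#.###*
ply 3: ###.#/#.### is terminal -1 (V); from .##.#/....# depth 12

PV length from [.##.#/....#]: 2 plies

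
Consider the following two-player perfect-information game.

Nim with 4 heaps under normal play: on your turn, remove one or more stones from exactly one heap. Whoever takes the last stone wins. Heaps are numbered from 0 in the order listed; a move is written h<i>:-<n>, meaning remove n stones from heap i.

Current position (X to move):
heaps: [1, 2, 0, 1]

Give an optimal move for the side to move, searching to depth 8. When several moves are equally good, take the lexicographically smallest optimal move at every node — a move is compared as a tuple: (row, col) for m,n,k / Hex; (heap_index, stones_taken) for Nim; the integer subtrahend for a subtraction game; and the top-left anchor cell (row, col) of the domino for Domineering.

p1 X@[(1,2,0,1)]: h0:-1[(0,2,0,1)]-1 h1:-1[(1,1,0,1)]-1 h1:-2[(1,0,0,1)]+1* h3:-1[(1,2,0,0)]-1
p2 O@[(1,0,0,1)]: h0:-1[(0,0,0,1)]-1* h3:-1[(1,0,0,0)]-1
p3 X@[(0,0,0,1)]: h3:-1[(0,0,0,0)]+1*
p4 O@[(0,0,0,0)] terminal -1; root [(1,2,0,1)] d8

X's best at [(1,2,0,1)]: h1:-2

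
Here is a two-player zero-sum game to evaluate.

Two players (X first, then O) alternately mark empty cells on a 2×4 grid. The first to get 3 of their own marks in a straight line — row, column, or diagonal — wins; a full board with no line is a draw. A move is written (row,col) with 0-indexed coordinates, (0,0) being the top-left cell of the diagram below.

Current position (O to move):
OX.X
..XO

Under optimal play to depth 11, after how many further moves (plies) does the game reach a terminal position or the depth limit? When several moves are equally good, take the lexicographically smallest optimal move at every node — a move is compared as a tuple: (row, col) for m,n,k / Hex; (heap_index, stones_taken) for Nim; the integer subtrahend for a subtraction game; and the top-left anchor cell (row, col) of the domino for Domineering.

[OX.X/..XO] O move#1: (0,2):+0/OXOX/..XO*, (1,0):-1/OX.X/O.XO, (1,1):-1/OX.X/.OXO
[OXOX/..XO] X move#2: (1,0):+0/OXOX/X.XO*, (1,1):+0/OXOX/.XXO
[OXOX/X.XO] O move#3: (1,1):+0/OXOX/XOXO*
[OXOX/XOXO] end (terminal +0, X#4); searched OX.X/..XO to 11

PV length from [OX.X/..XO]: 3 plies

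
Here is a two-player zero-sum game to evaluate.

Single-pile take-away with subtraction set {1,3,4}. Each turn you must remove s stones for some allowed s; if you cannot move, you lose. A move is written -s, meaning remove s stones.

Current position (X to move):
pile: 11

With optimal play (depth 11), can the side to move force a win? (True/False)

X winning at [11]: True

ply 1, X at 11 | -1=-1→10; -3=-1→8; -4=+1→7*
ply 2, O at 7 | -1=-1→6*; -3=-1→4; -4=-1→3
ply 3, X at 6 | -1=-1→5; -3=-1→3; -4=+1→2*
ply 4, O at 2 | -1=-1→1*
ply 5, X at 1 | -1=+1→0*
ply 6: 0 is terminal -1 (O); from 11 depth 11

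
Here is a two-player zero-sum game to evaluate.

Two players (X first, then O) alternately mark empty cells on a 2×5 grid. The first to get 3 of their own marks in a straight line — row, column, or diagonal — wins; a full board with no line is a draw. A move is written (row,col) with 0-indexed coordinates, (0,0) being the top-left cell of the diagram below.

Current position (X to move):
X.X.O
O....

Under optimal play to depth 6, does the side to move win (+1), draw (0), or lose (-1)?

ply 1, X at X.X.O/O.... | (0,1)=+1→XXX.O/O....*; (0,3)=+0→X.XXO/O....; (1,1)=+0→X.X.O/OX...; (1,2)=+1→X.X.O/O.X..; (1,3)=+1→X.X.O/O..X.; (1,4)=+0→X.X.O/O...X
ply 2: XXX.O/O.... is terminal -1 (O); from X.X.O/O.... depth 6

value(X.X.O/O...., X) = +1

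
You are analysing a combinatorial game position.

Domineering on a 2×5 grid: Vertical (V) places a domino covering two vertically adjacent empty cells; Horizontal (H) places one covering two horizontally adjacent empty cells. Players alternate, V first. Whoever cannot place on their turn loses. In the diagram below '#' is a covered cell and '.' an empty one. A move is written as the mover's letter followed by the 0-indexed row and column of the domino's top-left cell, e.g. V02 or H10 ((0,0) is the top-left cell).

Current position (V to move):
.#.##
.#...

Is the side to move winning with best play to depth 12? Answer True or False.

p1 V@[.#.##/.#...]: V00[##.##/##...]-1 V02[.####/.##..]+1*
p2 H@[.####/.##..]: H13[.####/.####]-1*
p3 V@[.####/.####]: V00[#####/#####]+1*
p4 H@[#####/#####] terminal -1; root [.#.##/.#...] d12

V winning at [.#.##/.#...]: True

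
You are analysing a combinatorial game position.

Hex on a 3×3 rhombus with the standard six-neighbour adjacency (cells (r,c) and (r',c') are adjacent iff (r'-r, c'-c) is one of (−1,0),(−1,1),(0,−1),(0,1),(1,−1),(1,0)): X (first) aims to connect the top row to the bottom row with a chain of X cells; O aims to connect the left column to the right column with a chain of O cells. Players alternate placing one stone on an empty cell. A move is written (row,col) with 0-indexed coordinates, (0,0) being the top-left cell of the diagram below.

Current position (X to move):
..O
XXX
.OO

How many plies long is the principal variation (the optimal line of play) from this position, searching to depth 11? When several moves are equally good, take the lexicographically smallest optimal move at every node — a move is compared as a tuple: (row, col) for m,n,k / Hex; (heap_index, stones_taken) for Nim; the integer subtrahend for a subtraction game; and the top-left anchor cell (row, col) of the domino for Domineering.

PV length from [..O/XXX/.OO]: 3 plies

ply 1, X at ..O/XXX/.OO | (0,0)=-1→X.O/XXX/.OO; (0,1)=-1→.XO/XXX/.OO; (2,0)=+1→..O/XXX/XOO*
ply 2, O at ..O/XXX/XOO | (0,0)=-1→O.O/XXX/XOO*; (0,1)=-1→.OO/XXX/XOO
ply 3, X at O.O/XXX/XOO | (0,1)=+1→OXO/XXX/XOO*
ply 4: OXO/XXX/XOO is terminal -1 (O); from ..O/XXX/.OO depth 11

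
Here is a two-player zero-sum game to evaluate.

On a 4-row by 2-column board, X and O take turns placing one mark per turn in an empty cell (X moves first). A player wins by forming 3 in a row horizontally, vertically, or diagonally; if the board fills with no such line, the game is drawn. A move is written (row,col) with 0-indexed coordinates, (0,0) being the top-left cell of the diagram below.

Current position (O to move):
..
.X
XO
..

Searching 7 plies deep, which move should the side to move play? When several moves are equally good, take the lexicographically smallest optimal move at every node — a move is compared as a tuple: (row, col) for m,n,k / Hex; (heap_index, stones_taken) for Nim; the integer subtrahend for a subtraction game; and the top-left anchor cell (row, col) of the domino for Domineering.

ply 1, O at ../.X/XO/.. | (0,0)=+0→O./.X/XO/..*; (0,1)=-1→.O/.X/XO/..; (1,0)=+0→../OX/XO/..; (3,0)=+0→../.X/XO/O.; (3,1)=-1→../.X/XO/.O
ply 2, X at O./.X/XO/.. | (0,1)=+0→OX/.X/XO/..*; (1,0)=+0→O./XX/XO/..; (3,0)=+0→O./.X/XO/X.; (3,1)=+0→O./.X/XO/.X
ply 3, O at OX/.X/XO/.. | (1,0)=+0→OX/OX/XO/..*; (3,0)=+0→OX/.X/XO/O.; (3,1)=+0→OX/.X/XO/.O
ply 4, X at OX/OX/XO/.. | (3,0)=+0→OX/OX/XO/X.*; (3,1)=+0→OX/OX/XO/.X
ply 5, O at OX/OX/XO/X. | (3,1)=+0→OX/OX/XO/XO*
ply 6: OX/OX/XO/XO is terminal +0 (X); from ../.X/XO/.. depth 7

O's best at [../.X/XO/..]: (0,0)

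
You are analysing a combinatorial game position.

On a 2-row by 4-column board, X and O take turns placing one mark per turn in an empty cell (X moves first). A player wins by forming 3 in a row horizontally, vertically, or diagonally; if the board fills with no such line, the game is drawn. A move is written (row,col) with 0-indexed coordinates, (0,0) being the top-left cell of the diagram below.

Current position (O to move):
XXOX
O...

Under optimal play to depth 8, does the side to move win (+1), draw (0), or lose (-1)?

ply 1, O at XXOX/O... | (1,1)=+0→XXOX/OO..*; (1,2)=+0→XXOX/O.O.; (1,3)=+0→XXOX/O..O
ply 2, X at XXOX/OO.. | (1,2)=+0→XXOX/OOX.*; (1,3)=-1→XXOX/OO.X
ply 3, O at XXOX/OOX. | (1,3)=+0→XXOX/OOXO*
ply 4: XXOX/OOXO is terminal +0 (X); from XXOX/O... depth 8

value(XXOX/O..., O) = 0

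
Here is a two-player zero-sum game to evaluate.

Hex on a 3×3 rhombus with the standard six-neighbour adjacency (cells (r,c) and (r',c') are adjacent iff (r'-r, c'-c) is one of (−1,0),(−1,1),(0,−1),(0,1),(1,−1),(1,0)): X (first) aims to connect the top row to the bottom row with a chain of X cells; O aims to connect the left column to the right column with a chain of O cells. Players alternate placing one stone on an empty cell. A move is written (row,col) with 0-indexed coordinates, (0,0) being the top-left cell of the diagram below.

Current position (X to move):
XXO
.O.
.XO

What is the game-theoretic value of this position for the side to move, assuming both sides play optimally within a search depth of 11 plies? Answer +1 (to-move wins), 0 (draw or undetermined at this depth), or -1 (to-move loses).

value(XXO/.O./.XO, X) = -1

p1 X@[XXO/.O./.XO]: (1,0)[XXO/XO./.XO]-1* (1,2)[XXO/.OX/.XO]-1 (2,0)[XXO/.O./XXO]-1
p2 O@[XXO/XO./.XO]: (1,2)[XXO/XOO/.XO]-1 (2,0)[XXO/XO./OXO]+1*
p3 X@[XXO/XO./OXO] terminal -1; root [XXO/.O./.XO] d11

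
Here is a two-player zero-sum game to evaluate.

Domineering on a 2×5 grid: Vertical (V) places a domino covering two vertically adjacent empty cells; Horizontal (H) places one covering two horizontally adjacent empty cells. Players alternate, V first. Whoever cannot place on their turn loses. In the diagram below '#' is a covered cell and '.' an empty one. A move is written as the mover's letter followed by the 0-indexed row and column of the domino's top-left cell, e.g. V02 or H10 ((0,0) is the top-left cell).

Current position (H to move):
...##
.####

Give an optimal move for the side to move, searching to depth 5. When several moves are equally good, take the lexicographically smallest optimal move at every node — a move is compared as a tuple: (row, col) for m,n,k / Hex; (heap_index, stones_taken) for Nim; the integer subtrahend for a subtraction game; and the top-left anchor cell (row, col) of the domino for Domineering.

H's best at [...##/.####]: H00

[...##/.####] H move#1: H00:+1/##.##/.####*, H01:-1/.####/.####
[##.##/.####] end (terminal -1, V#2); searched ...##/.#### to 5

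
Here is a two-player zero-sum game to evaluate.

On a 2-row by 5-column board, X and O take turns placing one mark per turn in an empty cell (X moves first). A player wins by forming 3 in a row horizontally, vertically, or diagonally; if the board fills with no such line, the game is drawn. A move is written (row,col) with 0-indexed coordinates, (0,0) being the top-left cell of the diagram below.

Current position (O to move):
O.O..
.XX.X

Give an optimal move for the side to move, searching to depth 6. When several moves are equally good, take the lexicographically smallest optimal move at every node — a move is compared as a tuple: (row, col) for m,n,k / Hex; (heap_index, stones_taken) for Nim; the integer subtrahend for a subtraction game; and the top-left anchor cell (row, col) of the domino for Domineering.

O's best at [O.O../.XX.X]: (0,1)

[O.O../.XX.X] O move#1: (0,1):+1/OOO../.XX.X*, (0,3):-1/O.OO./.XX.X, (0,4):-1/O.O.O/.XX.X, (1,0):-1/O.O../OXX.X, (1,3):-1/O.O../.XXOX
[OOO../.XX.X] end (terminal -1, X#2); searched O.O../.XX.X to 6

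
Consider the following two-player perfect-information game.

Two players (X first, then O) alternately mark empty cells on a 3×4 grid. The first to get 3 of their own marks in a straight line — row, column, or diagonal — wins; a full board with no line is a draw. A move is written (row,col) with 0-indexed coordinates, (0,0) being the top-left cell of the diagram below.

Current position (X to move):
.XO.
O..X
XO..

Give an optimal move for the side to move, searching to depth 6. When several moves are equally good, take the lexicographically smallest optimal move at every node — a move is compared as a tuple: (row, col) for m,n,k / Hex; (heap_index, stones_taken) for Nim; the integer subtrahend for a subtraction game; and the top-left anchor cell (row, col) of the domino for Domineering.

X's best at [.XO./O..X/XO..]: (1,2)

p1 X@[.XO./O..X/XO..]: (0,0)[XXO./O..X/XO..]-1 (0,3)[.XOX/O..X/XO..]+0 (1,1)[.XO./OX.X/XO..]-1 (1,2)[.XO./O.XX/XO..]+1* (2,2)[.XO./O..X/XOX.]-1 (2,3)[.XO./O..X/XO.X]+1
p2 O@[.XO./O.XX/XO..]: (0,0)[OXO./O.XX/XO..]-1* (0,3)[.XOO/O.XX/XO..]-1 (1,1)[.XO./OOXX/XO..]-1 (2,2)[.XO./O.XX/XOO.]-1 (2,3)[.XO./O.XX/XO.O]-1
p3 X@[OXO./O.XX/XO..]: (0,3)[OXOX/O.XX/XO..]+1* (1,1)[OXO./OXXX/XO..]+1 (2,2)[OXO./O.XX/XOX.]+1 (2,3)[OXO./O.XX/XO.X]+1
p4 O@[OXOX/O.XX/XO..]: (1,1)[OXOX/OOXX/XO..]-1* (2,2)[OXOX/O.XX/XOO.]-1 (2,3)[OXOX/O.XX/XO.O]-1
p5 X@[OXOX/OOXX/XO..]: (2,2)[OXOX/OOXX/XOX.]+0 (2,3)[OXOX/OOXX/XO.X]+1*
p6 O@[OXOX/OOXX/XO.X] terminal -1; root [.XO./O..X/XO..] d6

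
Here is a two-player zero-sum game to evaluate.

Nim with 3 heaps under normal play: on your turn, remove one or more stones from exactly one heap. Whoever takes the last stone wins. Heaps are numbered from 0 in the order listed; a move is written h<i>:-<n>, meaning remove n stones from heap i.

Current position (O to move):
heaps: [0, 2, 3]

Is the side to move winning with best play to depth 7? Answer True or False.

p1 O@[(0,2,3)]: h1:-1[(0,1,3)]-1 h1:-2[(0,0,3)]-1 h2:-1[(0,2,2)]+1* h2:-2[(0,2,1)]-1 h2:-3[(0,2,0)]-1
p2 X@[(0,2,2)]: h1:-1[(0,1,2)]-1* h1:-2[(0,0,2)]-1 h2:-1[(0,2,1)]-1 h2:-2[(0,2,0)]-1
p3 O@[(0,1,2)]: h1:-1[(0,0,2)]-1 h2:-1[(0,1,1)]+1* h2:-2[(0,1,0)]-1
p4 X@[(0,1,1)]: h1:-1[(0,0,1)]-1* h2:-1[(0,1,0)]-1
p5 O@[(0,0,1)]: h2:-1[(0,0,0)]+1*
p6 X@[(0,0,0)] terminal -1; root [(0,2,3)] d7

O winning at [(0,2,3)]: True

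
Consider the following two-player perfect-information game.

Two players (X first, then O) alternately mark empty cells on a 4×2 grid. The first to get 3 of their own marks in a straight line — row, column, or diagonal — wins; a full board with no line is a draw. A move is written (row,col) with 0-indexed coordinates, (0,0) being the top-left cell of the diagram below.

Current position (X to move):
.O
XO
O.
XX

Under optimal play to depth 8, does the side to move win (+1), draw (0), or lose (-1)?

ply 1, X at .O/XO/O./XX | (0,0)=-1→XO/XO/O./XX; (2,1)=+0→.O/XO/OX/XX*
ply 2, O at .O/XO/OX/XX | (0,0)=+0→OO/XO/OX/XX*
ply 3: OO/XO/OX/XX is terminal +0 (X); from .O/XO/O./XX depth 8

value(.O/XO/O./XX, X) = 0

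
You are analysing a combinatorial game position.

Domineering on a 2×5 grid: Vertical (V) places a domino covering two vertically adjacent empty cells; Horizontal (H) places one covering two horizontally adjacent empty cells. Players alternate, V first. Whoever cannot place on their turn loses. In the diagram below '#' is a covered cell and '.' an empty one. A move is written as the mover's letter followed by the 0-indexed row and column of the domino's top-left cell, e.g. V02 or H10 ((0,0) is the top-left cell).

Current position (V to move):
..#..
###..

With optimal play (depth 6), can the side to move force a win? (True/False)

ply 1, V at ..#../###.. | V03=+1→..##./####.*; V04=+1→..#.#/###.#
ply 2, H at ..##./####. | H00=-1→####./####.*
ply 3, V at ####./####. | V04=+1→#####/#####*
ply 4: #####/##### is terminal -1 (H); from ..#../###.. depth 6

V winning at [..#../###..]: True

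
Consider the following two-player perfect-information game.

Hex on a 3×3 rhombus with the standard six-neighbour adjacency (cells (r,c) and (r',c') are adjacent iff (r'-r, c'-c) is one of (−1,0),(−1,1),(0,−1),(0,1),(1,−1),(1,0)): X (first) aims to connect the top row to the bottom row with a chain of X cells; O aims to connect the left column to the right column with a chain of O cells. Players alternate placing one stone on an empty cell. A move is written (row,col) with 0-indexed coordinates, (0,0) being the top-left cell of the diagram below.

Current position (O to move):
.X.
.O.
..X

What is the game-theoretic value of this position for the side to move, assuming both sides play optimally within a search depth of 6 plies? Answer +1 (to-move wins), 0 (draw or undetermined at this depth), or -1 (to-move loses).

value(.X./.O./..X, O) = +1

p1 O@[.X./.O./..X]: (0,0)[OX./.O./..X]+1* (0,2)[.XO/.O./..X]+1 (1,0)[.X./OO./..X]+1 (1,2)[.X./.OO/..X]+1 (2,0)[.X./.O./O.X]+1 (2,1)[.X./.O./.OX]+1
p2 X@[OX./.O./..X]: (0,2)[OXX/.O./..X]-1* (1,0)[OX./XO./..X]-1 (1,2)[OX./.OX/..X]-1 (2,0)[OX./.O./X.X]-1 (2,1)[OX./.O./.XX]-1
p3 O@[OXX/.O./..X]: (1,0)[OXX/OO./..X]-1 (1,2)[OXX/.OO/..X]+1* (2,0)[OXX/.O./O.X]-1 (2,1)[OXX/.O./.OX]-1
p4 X@[OXX/.OO/..X]: (1,0)[OXX/XOO/..X]-1* (2,0)[OXX/.OO/X.X]-1 (2,1)[OXX/.OO/.XX]-1
p5 O@[OXX/XOO/..X]: (2,0)[OXX/XOO/O.X]+1* (2,1)[OXX/XOO/.OX]-1
p6 X@[OXX/XOO/O.X] terminal -1; root [.X./.O./..X] d6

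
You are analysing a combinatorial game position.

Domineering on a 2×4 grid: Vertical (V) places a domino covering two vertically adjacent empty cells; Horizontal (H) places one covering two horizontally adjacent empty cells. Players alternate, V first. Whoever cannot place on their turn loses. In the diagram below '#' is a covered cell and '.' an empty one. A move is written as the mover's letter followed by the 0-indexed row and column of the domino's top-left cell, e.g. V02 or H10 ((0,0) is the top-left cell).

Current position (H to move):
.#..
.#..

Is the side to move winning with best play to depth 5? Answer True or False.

H winning at [.#../.#..]: True

[.#../.#..] H move#1: H02:+1/.###/.#..*, H12:+1/.#../.###
[.###/.#..] V move#2: V00:-1/####/##..*
[####/##..] H move#3: H12:+1/####/####*
[####/####] end (terminal -1, V#4); searched .#../.#.. to 5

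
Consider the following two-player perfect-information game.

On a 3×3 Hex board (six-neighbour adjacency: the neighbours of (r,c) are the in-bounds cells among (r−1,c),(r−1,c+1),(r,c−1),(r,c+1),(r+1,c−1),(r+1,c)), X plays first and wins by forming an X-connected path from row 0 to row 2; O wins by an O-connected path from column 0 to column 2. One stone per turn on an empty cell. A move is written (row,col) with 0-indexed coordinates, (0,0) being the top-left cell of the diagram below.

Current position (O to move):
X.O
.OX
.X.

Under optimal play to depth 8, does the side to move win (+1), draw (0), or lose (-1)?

value(X.O/.OX/.X., O) = +1

p1 O@[X.O/.OX/.X.]: (0,1)[XOO/.OX/.X.]+1* (1,0)[X.O/OOX/.X.]+1 (2,0)[X.O/.OX/OX.]+1 (2,2)[X.O/.OX/.XO]+1
p2 X@[XOO/.OX/.X.]: (1,0)[XOO/XOX/.X.]-1* (2,0)[XOO/.OX/XX.]-1 (2,2)[XOO/.OX/.XX]-1
p3 O@[XOO/XOX/.X.]: (2,0)[XOO/XOX/OX.]+1* (2,2)[XOO/XOX/.XO]-1
p4 X@[XOO/XOX/OX.] terminal -1; root [X.O/.OX/.X.] d8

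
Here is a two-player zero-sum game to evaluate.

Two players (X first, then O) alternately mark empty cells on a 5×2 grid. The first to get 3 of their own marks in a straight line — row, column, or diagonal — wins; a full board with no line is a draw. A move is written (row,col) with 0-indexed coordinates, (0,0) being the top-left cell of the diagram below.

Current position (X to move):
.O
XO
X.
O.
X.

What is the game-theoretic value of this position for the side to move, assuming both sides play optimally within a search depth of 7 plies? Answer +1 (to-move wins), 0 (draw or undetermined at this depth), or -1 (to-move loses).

ply 1, X at .O/XO/X./O./X. | (0,0)=+1→XO/XO/X./O./X.*; (2,1)=+0→.O/XO/XX/O./X.; (3,1)=-1→.O/XO/X./OX/X.; (4,1)=-1→.O/XO/X./O./XX
ply 2: XO/XO/X./O./X. is terminal -1 (O); from .O/XO/X./O./X. depth 7

value(.O/XO/X./O./X., X) = +1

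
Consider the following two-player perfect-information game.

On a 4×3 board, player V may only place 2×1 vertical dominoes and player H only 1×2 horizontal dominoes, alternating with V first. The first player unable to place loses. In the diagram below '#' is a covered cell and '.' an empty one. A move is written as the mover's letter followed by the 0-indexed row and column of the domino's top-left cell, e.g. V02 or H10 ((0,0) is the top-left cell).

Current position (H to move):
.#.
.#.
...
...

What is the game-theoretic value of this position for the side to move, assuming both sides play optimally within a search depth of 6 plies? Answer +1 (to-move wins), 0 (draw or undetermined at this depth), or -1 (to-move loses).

[.#./.#./.../...] H move#1: H20:-1/.#./.#./##./...*, H21:-1/.#./.#./.##/..., H30:-1/.#./.#./.../##., H31:-1/.#./.#./.../.##
[.#./.#./##./...] V move#2: V00:+1/##./##./##./...*, V02:+1/.##/.##/##./..., V12:+1/.#./.##/###/..., V22:+1/.#./.#./###/..#
[##./##./##./...] H move#3: H30:-1/##./##./##./##.*, H31:-1/##./##./##./.##
[##./##./##./##.] V move#4: V02:+1/###/###/##./##.*, V12:+1/##./###/###/##., V22:+1/##./##./###/###
[###/###/##./##.] end (terminal -1, H#5); searched .#./.#./.../... to 6

value(.#./.#./.../..., H) = -1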